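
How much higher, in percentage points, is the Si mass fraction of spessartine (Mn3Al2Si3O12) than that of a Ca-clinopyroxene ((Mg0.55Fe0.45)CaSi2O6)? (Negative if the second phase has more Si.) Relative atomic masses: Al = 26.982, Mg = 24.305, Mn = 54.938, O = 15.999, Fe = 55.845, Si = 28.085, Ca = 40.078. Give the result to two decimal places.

Si in Mn3Al2Si3O12: molar mass 495.021 g/mol; 3×28.085 = 84.255 g → 17.02 wt%.
Si in (Mg0.55Fe0.45)CaSi2O6: molar mass 230.740 g/mol; 2×28.085 = 56.170 g → 24.34 wt%.
Difference = 17.02 − 24.34 = -7.32 percentage points.

-7.32 percentage points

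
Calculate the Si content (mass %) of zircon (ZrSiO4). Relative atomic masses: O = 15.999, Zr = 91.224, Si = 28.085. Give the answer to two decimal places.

15.32 mass %

M(ZrSiO4) = 183.305 g/mol.
Si contributes 1 × 28.085 = 28.085 g per mole.
28.085/183.305 = 0.1532 → 15.32%.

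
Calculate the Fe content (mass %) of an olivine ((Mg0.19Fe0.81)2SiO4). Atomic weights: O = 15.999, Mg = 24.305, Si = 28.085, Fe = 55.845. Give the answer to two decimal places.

M((Mg0.19Fe0.81)2SiO4) = 191.786 g/mol.
Fe contributes 1.62 × 55.845 = 90.469 g per mole.
90.469/191.786 = 0.4717 → 47.17%.

47.17 mass %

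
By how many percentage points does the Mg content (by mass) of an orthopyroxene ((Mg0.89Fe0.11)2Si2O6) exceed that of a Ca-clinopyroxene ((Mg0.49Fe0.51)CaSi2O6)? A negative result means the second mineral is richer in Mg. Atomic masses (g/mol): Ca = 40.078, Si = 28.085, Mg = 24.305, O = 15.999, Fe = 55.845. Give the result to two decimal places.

Mg in (Mg0.89Fe0.11)2Si2O6: molar mass 207.713 g/mol; 1.78×24.305 = 43.263 g → 20.83 wt%.
Mg in (Mg0.49Fe0.51)CaSi2O6: molar mass 232.632 g/mol; 0.49×24.305 = 11.909 g → 5.12 wt%.
Difference = 20.83 − 5.12 = 15.71 percentage points.

15.71 percentage points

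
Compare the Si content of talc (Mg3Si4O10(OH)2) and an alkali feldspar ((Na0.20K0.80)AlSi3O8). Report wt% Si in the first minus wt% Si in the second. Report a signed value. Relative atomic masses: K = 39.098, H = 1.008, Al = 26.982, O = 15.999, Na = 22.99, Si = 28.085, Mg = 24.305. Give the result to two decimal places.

-1.01 percentage points

M(Mg3Si4O10(OH)2) = 379.259 g/mol, so wt% Si = 112.340/379.259 × 100 = 29.62%.
M((Na0.20K0.80)AlSi3O8) = 275.105 g/mol, so wt% Si = 84.255/275.105 × 100 = 30.63%.
29.62 − 30.63 = -1.01 pp.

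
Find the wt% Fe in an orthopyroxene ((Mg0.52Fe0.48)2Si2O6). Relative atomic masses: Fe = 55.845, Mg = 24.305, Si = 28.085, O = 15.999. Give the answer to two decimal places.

23.20 wt%

Formula mass = 1.04*24.305 + 0.96*55.845 + 2*28.085 + 6*15.999 = 231.052 g/mol, of which 53.611 g is Fe.
So Fe makes up 53.611/231.052 = 0.2320 of the mass, i.e. 23.20%.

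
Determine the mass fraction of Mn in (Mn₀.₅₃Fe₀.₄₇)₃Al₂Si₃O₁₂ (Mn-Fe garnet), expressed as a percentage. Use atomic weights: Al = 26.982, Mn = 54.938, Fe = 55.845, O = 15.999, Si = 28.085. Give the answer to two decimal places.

17.60 mass %

Molar mass of (Mn₀.₅₃Fe₀.₄₇)₃Al₂Si₃O₁₂: 1.59·54.938 + 1.41·55.845 + 2·26.982 + 3·28.085 + 12·15.999 = 496.300 g/mol.
Mass of Mn per formula unit: 1.59 × 54.938 = 87.351 g.
Weight fraction Mn = 87.351 / 496.300 = 0.1760.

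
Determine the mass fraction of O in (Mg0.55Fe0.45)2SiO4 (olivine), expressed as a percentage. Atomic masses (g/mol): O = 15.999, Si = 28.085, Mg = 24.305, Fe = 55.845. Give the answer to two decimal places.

37.85 mass %

M((Mg0.55Fe0.45)2SiO4) = 169.077 g/mol.
O contributes 4 × 15.999 = 63.996 g per mole.
63.996/169.077 = 0.3785 → 37.85%.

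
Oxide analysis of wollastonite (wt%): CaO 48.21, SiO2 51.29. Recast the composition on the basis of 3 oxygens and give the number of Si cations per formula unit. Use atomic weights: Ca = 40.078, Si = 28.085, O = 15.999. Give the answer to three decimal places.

0.998 Si apfu

CaO (M=56.077): mol = 0.85971; Ca = 0.85971, O = 0.85971.
SiO2 (M=60.083): mol = 0.85365; Si = 0.85365, O = 1.70730.
ΣO = 2.56701; factor = 3/ΣO = 1.16867.
Si apfu = 0.85365 × 1.16867 = 0.998.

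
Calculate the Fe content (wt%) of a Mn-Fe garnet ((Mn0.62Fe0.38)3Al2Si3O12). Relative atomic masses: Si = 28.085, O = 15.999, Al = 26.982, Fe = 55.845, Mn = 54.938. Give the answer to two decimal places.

Molar mass of (Mn0.62Fe0.38)3Al2Si3O12: 1.86·54.938 + 1.14·55.845 + 2·26.982 + 3·28.085 + 12·15.999 = 496.055 g/mol.
Mass of Fe per formula unit: 1.14 × 55.845 = 63.663 g.
Weight fraction Fe = 63.663 / 496.055 = 0.1283.

12.83 wt%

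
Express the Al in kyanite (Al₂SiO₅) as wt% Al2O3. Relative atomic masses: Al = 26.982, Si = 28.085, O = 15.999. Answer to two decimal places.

62.92 wt%

M(Al₂SiO₅) = 162.044 g/mol; M(Al2O3) = 101.961 g/mol.
Moles Al2O3 per formula unit = 2 Al ÷ 2 = 1.0000.
Al2O3 fraction = (1.0000 × 101.961) / 162.044 = 101.961/162.044 = 0.6292.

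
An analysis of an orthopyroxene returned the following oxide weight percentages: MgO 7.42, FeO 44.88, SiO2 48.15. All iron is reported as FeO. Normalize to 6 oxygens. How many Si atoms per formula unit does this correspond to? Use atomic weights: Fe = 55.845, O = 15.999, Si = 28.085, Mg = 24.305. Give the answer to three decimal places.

1.994 Si apfu

MgO (M=40.304): mol = 0.18410; Mg = 0.18410, O = 0.18410.
FeO (M=71.844): mol = 0.62469; Fe = 0.62469, O = 0.62469.
SiO2 (M=60.083): mol = 0.80139; Si = 0.80139, O = 1.60278.
ΣO = 2.41157; factor = 6/ΣO = 2.48801.
Si apfu = 0.80139 × 2.48801 = 1.994.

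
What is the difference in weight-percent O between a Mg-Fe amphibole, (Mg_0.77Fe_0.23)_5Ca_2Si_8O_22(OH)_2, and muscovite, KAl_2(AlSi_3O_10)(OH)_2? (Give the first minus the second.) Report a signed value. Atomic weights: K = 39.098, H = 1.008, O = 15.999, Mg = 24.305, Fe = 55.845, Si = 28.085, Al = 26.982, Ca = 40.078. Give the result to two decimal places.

-2.95 percentage points

M((Mg_0.77Fe_0.23)_5Ca_2Si_8O_22(OH)_2) = 848.624 g/mol, so wt% O = 383.976/848.624 × 100 = 45.25%.
M(KAl_2(AlSi_3O_10)(OH)_2) = 398.303 g/mol, so wt% O = 191.988/398.303 × 100 = 48.20%.
45.25 − 48.20 = -2.95 pp.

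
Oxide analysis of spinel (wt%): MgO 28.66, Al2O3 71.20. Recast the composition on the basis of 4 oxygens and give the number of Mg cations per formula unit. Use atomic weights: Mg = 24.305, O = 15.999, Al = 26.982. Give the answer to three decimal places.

MgO (M=40.304): mol = 0.71110; Mg = 0.71110, O = 0.71110.
Al2O3 (M=101.961): mol = 0.69831; Al = 1.39662, O = 2.09493.
ΣO = 2.80603; factor = 4/ΣO = 1.42550.
Mg apfu = 0.71110 × 1.42550 = 1.014.

1.014 Mg apfu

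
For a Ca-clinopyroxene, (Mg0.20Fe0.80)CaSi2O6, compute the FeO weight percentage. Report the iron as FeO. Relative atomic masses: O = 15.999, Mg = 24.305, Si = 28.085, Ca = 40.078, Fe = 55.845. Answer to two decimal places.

Formula mass = 241.779 g/mol.
0.80 Fe → 0.8000 mol FeO per formula unit; M(FeO) = 71.844, so FeO mass = 57.475 g.
57.475/241.779 × 100 = 23.77 wt%.

23.77 wt%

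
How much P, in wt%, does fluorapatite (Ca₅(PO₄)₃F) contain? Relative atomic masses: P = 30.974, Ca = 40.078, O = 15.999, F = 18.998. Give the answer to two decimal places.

Molar mass of Ca₅(PO₄)₃F: 5*40.078 + 3*30.974 + 12*15.999 + 1*18.998 = 504.298 g/mol.
Mass of P per formula unit: 3 × 30.974 = 92.922 g.
Weight fraction P = 92.922 / 504.298 = 0.1843.

18.43 wt%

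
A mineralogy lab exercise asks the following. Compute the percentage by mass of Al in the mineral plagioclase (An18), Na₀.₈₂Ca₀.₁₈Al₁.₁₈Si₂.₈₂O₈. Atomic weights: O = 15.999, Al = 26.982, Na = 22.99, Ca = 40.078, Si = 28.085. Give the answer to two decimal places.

M(Na₀.₈₂Ca₀.₁₈Al₁.₁₈Si₂.₈₂O₈) = 265.096 g/mol.
Al contributes 1.18 × 26.982 = 31.839 g per mole.
31.839/265.096 = 0.1201 → 12.01%.

12.01 wt%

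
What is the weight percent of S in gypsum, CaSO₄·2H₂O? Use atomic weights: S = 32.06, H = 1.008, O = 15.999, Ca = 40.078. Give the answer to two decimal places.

18.62 weight percent

M(CaSO₄·2H₂O) = 172.164 g/mol.
S contributes 1 × 32.06 = 32.060 g per mole.
32.060/172.164 = 0.1862 → 18.62%.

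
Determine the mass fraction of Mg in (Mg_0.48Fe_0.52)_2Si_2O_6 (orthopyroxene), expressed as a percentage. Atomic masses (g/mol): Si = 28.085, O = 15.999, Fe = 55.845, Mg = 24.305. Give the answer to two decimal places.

M((Mg_0.48Fe_0.52)_2Si_2O_6) = 233.576 g/mol.
Mg contributes 0.96 × 24.305 = 23.333 g per mole.
23.333/233.576 = 0.0999 → 9.99%.

9.99 mass %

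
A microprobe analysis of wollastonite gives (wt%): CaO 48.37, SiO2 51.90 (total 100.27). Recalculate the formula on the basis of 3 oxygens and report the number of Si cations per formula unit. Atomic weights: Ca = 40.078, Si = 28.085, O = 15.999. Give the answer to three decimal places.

1.000 Si apfu

CaO: 48.37/56.077 = 0.86256 mol → 0.86256 mol Ca, 0.86256 mol O.
SiO2: 51.90/60.083 = 0.86381 mol → 0.86381 mol Si, 1.72762 mol O.
Total oxygen = 2.59018 mol. Normalization factor = 3/2.59018 = 1.15822.
Si per 3 O = 0.86381 × 1.15822 = 1.000.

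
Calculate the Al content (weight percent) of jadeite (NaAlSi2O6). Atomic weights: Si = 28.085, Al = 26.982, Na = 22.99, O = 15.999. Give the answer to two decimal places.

M(NaAlSi2O6) = 202.136 g/mol.
Al contributes 1 × 26.982 = 26.982 g per mole.
26.982/202.136 = 0.1335 → 13.35%.

13.35 weight percent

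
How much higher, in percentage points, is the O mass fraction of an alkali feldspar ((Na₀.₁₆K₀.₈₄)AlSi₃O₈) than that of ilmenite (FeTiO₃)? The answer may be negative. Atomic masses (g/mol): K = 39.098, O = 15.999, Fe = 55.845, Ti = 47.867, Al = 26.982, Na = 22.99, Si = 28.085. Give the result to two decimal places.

14.78 percentage points

O in (Na₀.₁₆K₀.₈₄)AlSi₃O₈: molar mass 275.750 g/mol; 8×15.999 = 127.992 g → 46.42 wt%.
O in FeTiO₃: molar mass 151.709 g/mol; 3×15.999 = 47.997 g → 31.64 wt%.
Difference = 46.42 − 31.64 = 14.78 percentage points.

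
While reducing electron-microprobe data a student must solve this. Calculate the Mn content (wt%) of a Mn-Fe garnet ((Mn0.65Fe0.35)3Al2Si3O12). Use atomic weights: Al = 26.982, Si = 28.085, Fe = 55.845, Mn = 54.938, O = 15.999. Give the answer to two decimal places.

21.60 wt%

M((Mn0.65Fe0.35)3Al2Si3O12) = 495.973 g/mol.
Mn contributes 1.95 × 54.938 = 107.129 g per mole.
107.129/495.973 = 0.2160 → 21.60%.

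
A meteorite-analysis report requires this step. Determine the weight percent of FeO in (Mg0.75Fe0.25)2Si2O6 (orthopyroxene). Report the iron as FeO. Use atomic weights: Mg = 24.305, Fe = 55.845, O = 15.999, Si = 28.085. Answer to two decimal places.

16.59 wt%

Molar mass of (Mg0.75Fe0.25)2Si2O6 = 1.50×24.305 + 0.50×55.845 + 2×28.085 + 6×15.999 = 216.544 g/mol.
Each formula unit contains 0.50 Fe, equivalent to 0.50/1 = 0.5000 mol FeO.
M(FeO) = 1×55.845 + 1×15.999 = 71.844 g/mol.
Mass of FeO per formula unit = 0.5000 × 71.844 = 35.922 g.
FeO wt% = 35.922 / 216.544 × 100 = 16.59%.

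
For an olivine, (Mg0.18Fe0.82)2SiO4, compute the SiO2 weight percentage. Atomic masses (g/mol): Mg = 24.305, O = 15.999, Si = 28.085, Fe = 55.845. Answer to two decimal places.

Molar mass of (Mg0.18Fe0.82)2SiO4 = 0.36·24.305 + 1.64·55.845 + 1·28.085 + 4·15.999 = 192.417 g/mol.
Each formula unit contains 1 Si, equivalent to 1/1 = 1.0000 mol SiO2.
M(SiO2) = 1×28.085 + 2×15.999 = 60.083 g/mol.
Mass of SiO2 per formula unit = 1.0000 × 60.083 = 60.083 g.
SiO2 wt% = 60.083 / 192.417 × 100 = 31.23%.

31.23 wt%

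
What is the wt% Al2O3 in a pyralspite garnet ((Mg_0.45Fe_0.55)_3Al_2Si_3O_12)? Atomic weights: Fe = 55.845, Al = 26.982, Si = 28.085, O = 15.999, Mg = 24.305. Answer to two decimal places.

M((Mg_0.45Fe_0.55)_3Al_2Si_3O_12) = 455.163 g/mol; M(Al2O3) = 101.961 g/mol.
Moles Al2O3 per formula unit = 2 Al ÷ 2 = 1.0000.
Al2O3 fraction = (1.0000 × 101.961) / 455.163 = 101.961/455.163 = 0.2240.

22.40 wt%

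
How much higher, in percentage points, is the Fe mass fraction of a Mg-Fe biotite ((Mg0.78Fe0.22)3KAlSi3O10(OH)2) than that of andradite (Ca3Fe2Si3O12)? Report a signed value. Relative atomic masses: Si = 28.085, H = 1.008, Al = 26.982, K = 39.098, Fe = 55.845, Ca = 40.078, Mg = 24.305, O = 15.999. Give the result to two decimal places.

-13.57 percentage points

First mineral: 36.858 g Fe in 438.070 g formula = 8.41 wt% Fe.
Second mineral: 111.690 g Fe in 508.167 g formula = 21.98 wt% Fe.
8.41% − 21.98% gives a difference of -13.57 percentage points.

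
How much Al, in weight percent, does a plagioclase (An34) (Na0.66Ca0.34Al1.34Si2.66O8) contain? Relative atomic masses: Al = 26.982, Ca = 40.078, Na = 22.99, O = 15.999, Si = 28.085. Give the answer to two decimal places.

13.51 weight percent

Molar mass of Na0.66Ca0.34Al1.34Si2.66O8: 0.66·22.99 + 0.34·40.078 + 1.34·26.982 + 2.66·28.085 + 8·15.999 = 267.654 g/mol.
Mass of Al per formula unit: 1.34 × 26.982 = 36.156 g.
Weight fraction Al = 36.156 / 267.654 = 0.1351.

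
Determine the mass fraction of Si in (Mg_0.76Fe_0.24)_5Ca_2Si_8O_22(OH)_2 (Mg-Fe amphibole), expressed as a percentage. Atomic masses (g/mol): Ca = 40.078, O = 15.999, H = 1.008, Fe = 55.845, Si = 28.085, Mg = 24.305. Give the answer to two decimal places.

Formula mass = 3.80·24.305 + 1.20·55.845 + 2·40.078 + 8·28.085 + 24·15.999 + 2·1.008 = 850.201 g/mol, of which 224.680 g is Si.
So Si makes up 224.680/850.201 = 0.2643 of the mass, i.e. 26.43%.

26.43 mass %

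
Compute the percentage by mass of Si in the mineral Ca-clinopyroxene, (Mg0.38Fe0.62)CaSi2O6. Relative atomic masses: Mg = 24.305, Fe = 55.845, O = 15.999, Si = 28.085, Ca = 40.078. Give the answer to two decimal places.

23.79 mass %

M((Mg0.38Fe0.62)CaSi2O6) = 236.102 g/mol.
Si contributes 2 × 28.085 = 56.170 g per mole.
56.170/236.102 = 0.2379 → 23.79%.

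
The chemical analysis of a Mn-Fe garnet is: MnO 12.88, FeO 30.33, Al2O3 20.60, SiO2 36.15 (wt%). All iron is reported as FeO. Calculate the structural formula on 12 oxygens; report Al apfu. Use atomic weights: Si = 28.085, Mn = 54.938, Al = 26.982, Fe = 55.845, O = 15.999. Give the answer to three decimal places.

MnO (M=70.937): mol = 0.18157; Mn = 0.18157, O = 0.18157.
FeO (M=71.844): mol = 0.42216; Fe = 0.42216, O = 0.42216.
Al2O3 (M=101.961): mol = 0.20204; Al = 0.40408, O = 0.60612.
SiO2 (M=60.083): mol = 0.60167; Si = 0.60167, O = 1.20334.
ΣO = 2.41319; factor = 12/ΣO = 4.97267.
Al apfu = 0.40408 × 4.97267 = 2.009.

2.009 Al apfu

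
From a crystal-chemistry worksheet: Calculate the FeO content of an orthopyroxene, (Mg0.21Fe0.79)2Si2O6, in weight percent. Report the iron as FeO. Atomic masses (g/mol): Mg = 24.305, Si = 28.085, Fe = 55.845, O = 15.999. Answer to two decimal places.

Formula mass = 250.607 g/mol.
1.58 Fe → 1.5800 mol FeO per formula unit; M(FeO) = 71.844, so FeO mass = 113.514 g.
113.514/250.607 × 100 = 45.30 wt%.

45.30 wt%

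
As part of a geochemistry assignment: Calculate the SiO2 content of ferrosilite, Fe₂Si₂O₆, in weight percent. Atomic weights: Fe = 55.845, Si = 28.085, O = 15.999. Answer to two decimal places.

M(Fe₂Si₂O₆) = 263.854 g/mol; M(SiO2) = 60.083 g/mol.
Moles SiO2 per formula unit = 2 Si ÷ 1 = 2.0000.
SiO2 fraction = (2.0000 × 60.083) / 263.854 = 120.166/263.854 = 0.4554.

45.54 wt%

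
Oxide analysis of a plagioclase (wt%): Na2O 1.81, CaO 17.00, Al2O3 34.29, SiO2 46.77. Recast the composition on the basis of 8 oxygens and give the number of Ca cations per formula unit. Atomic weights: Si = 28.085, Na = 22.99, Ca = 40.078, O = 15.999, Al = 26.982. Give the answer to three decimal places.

Na2O: 1.81/61.979 = 0.02920 mol → 0.05840 mol Na, 0.02920 mol O.
CaO: 17.00/56.077 = 0.30315 mol → 0.30315 mol Ca, 0.30315 mol O.
Al2O3: 34.29/101.961 = 0.33631 mol → 0.67262 mol Al, 1.00893 mol O.
SiO2: 46.77/60.083 = 0.77842 mol → 0.77842 mol Si, 1.55684 mol O.
Total oxygen = 2.89812 mol. Normalization factor = 8/2.89812 = 2.76041.
Ca per 8 O = 0.30315 × 2.76041 = 0.837.

0.837 Ca apfu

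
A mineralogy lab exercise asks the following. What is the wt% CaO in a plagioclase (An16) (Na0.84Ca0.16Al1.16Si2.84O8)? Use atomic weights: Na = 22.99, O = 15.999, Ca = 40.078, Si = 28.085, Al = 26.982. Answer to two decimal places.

Molar mass of Na0.84Ca0.16Al1.16Si2.84O8 = 0.84*22.99 + 0.16*40.078 + 1.16*26.982 + 2.84*28.085 + 8*15.999 = 264.777 g/mol.
Each formula unit contains 0.16 Ca, equivalent to 0.16/1 = 0.1600 mol CaO.
M(CaO) = 1×40.078 + 1×15.999 = 56.077 g/mol.
Mass of CaO per formula unit = 0.1600 × 56.077 = 8.972 g.
CaO wt% = 8.972 / 264.777 × 100 = 3.39%.

3.39 wt%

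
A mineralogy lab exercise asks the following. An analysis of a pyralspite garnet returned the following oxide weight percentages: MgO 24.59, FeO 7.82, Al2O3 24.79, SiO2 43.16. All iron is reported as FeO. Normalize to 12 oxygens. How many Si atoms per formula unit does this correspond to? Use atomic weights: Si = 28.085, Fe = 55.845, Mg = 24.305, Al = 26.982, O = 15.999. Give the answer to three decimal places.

2.988 Si apfu

24.59 wt% MgO ÷ 40.304 g/mol = 0.61011 mol, giving 0.61011 Mg and 0.61011 O.
7.82 wt% FeO ÷ 71.844 g/mol = 0.10885 mol, giving 0.10885 Fe and 0.10885 O.
24.79 wt% Al2O3 ÷ 101.961 g/mol = 0.24313 mol, giving 0.48626 Al and 0.72939 O.
43.16 wt% SiO2 ÷ 60.083 g/mol = 0.71834 mol, giving 0.71834 Si and 1.43668 O.
Oxygen sums to 2.88503; scaling by 12/2.88503 = 4.15940 puts the formula on 12 O.
Si: 0.71834 × 4.15940 = 2.988 atoms per formula unit.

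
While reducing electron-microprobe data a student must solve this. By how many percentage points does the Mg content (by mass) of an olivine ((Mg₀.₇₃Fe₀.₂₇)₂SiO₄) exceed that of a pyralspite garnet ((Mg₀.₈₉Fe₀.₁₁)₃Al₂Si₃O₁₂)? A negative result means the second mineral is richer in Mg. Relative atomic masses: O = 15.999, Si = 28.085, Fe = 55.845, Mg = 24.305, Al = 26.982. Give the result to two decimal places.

6.81 percentage points

First mineral: 35.485 g Mg in 157.723 g formula = 22.50 wt% Mg.
Second mineral: 64.894 g Mg in 413.530 g formula = 15.69 wt% Mg.
22.50% − 15.69% gives a difference of 6.81 percentage points.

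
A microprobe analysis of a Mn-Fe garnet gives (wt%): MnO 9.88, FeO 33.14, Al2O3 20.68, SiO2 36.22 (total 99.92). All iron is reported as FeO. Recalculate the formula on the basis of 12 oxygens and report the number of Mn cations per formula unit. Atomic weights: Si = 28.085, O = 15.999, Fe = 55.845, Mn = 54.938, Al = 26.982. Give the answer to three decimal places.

MnO: 9.88/70.937 = 0.13928 mol → 0.13928 mol Mn, 0.13928 mol O.
FeO: 33.14/71.844 = 0.46128 mol → 0.46128 mol Fe, 0.46128 mol O.
Al2O3: 20.68/101.961 = 0.20282 mol → 0.40564 mol Al, 0.60846 mol O.
SiO2: 36.22/60.083 = 0.60283 mol → 0.60283 mol Si, 1.20566 mol O.
Total oxygen = 2.41468 mol. Normalization factor = 12/2.41468 = 4.96960.
Mn per 12 O = 0.13928 × 4.96960 = 0.692.

0.692 Mn apfu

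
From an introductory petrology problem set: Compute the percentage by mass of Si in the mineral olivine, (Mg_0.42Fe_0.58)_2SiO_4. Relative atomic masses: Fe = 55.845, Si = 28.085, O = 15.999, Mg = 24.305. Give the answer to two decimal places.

15.84 weight percent

M((Mg_0.42Fe_0.58)_2SiO_4) = 177.277 g/mol.
Si contributes 1 × 28.085 = 28.085 g per mole.
28.085/177.277 = 0.1584 → 15.84%.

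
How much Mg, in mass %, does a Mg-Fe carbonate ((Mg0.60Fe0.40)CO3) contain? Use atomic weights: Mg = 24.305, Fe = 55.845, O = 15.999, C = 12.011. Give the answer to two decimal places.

15.05 mass %

Molar mass of (Mg0.60Fe0.40)CO3: 0.60*24.305 + 0.40*55.845 + 1*12.011 + 3*15.999 = 96.929 g/mol.
Mass of Mg per formula unit: 0.60 × 24.305 = 14.583 g.
Weight fraction Mg = 14.583 / 96.929 = 0.1505.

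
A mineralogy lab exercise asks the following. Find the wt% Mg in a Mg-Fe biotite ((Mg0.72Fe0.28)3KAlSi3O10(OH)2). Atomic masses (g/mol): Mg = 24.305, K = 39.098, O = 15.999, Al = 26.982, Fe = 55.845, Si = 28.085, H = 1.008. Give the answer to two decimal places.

11.83 weight percent

Molar mass of (Mg0.72Fe0.28)3KAlSi3O10(OH)2: 2.16×24.305 + 0.84×55.845 + 1×39.098 + 1×26.982 + 3×28.085 + 12×15.999 + 2×1.008 = 443.748 g/mol.
Mass of Mg per formula unit: 2.16 × 24.305 = 52.499 g.
Weight fraction Mg = 52.499 / 443.748 = 0.1183.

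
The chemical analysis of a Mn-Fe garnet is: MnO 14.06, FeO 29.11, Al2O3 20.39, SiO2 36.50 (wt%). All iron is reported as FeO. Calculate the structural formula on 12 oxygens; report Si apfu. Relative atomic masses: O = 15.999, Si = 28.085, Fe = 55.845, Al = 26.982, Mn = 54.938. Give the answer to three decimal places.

14.06 wt% MnO ÷ 70.937 g/mol = 0.19820 mol, giving 0.19820 Mn and 0.19820 O.
29.11 wt% FeO ÷ 71.844 g/mol = 0.40518 mol, giving 0.40518 Fe and 0.40518 O.
20.39 wt% Al2O3 ÷ 101.961 g/mol = 0.19998 mol, giving 0.39996 Al and 0.59994 O.
36.50 wt% SiO2 ÷ 60.083 g/mol = 0.60749 mol, giving 0.60749 Si and 1.21498 O.
Oxygen sums to 2.41830; scaling by 12/2.41830 = 4.96216 puts the formula on 12 O.
Si: 0.60749 × 4.96216 = 3.014 atoms per formula unit.

3.014 Si apfu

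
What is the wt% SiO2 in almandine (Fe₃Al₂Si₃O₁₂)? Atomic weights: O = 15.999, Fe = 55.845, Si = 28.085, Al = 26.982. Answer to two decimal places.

36.21 wt%

Molar mass of Fe₃Al₂Si₃O₁₂ = 3×55.845 + 2×26.982 + 3×28.085 + 12×15.999 = 497.742 g/mol.
Each formula unit contains 3 Si, equivalent to 3/1 = 3.0000 mol SiO2.
M(SiO2) = 1×28.085 + 2×15.999 = 60.083 g/mol.
Mass of SiO2 per formula unit = 3.0000 × 60.083 = 180.249 g.
SiO2 wt% = 180.249 / 497.742 × 100 = 36.21%.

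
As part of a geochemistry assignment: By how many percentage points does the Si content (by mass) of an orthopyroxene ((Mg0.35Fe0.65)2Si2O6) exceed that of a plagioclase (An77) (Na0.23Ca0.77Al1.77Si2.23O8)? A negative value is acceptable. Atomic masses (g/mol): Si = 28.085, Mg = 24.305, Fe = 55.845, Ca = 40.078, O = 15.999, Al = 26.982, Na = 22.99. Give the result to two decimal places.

First mineral: 56.170 g Si in 241.776 g formula = 23.23 wt% Si.
Second mineral: 62.630 g Si in 274.527 g formula = 22.81 wt% Si.
23.23% − 22.81% gives a difference of 0.42 percentage points.

0.42 percentage points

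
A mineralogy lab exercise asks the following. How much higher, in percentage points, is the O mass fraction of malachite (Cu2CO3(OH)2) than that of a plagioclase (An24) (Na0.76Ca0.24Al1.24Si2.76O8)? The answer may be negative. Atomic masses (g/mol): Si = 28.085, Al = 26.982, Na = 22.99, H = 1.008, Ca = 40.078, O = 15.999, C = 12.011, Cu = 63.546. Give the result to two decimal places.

-11.93 percentage points

M(Cu2CO3(OH)2) = 221.114 g/mol, so wt% O = 79.995/221.114 × 100 = 36.18%.
M(Na0.76Ca0.24Al1.24Si2.76O8) = 266.055 g/mol, so wt% O = 127.992/266.055 × 100 = 48.11%.
36.18 − 48.11 = -11.93 pp.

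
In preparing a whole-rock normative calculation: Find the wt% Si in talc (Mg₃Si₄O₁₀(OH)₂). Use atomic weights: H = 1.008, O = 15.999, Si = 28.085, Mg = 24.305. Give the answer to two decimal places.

29.62 mass %

Formula mass = 3·24.305 + 4·28.085 + 12·15.999 + 2·1.008 = 379.259 g/mol, of which 112.340 g is Si.
So Si makes up 112.340/379.259 = 0.2962 of the mass, i.e. 29.62%.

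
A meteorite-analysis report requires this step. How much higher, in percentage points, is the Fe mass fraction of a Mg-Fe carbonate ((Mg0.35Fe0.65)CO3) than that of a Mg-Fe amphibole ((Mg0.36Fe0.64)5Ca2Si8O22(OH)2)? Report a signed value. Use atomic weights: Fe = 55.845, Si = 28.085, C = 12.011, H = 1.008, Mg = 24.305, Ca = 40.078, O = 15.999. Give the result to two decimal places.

15.06 percentage points

M((Mg0.35Fe0.65)CO3) = 104.814 g/mol, so wt% Fe = 36.299/104.814 × 100 = 34.63%.
M((Mg0.36Fe0.64)5Ca2Si8O22(OH)2) = 913.281 g/mol, so wt% Fe = 178.704/913.281 × 100 = 19.57%.
34.63 − 19.57 = 15.06 pp.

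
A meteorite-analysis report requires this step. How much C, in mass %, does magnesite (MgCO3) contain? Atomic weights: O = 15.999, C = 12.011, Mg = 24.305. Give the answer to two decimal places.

14.25 mass %

Formula mass = 1×24.305 + 1×12.011 + 3×15.999 = 84.313 g/mol, of which 12.011 g is C.
So C makes up 12.011/84.313 = 0.1425 of the mass, i.e. 14.25%.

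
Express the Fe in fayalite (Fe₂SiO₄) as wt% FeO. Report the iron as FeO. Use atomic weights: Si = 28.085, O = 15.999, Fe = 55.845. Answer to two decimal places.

M(Fe₂SiO₄) = 203.771 g/mol; M(FeO) = 71.844 g/mol.
Moles FeO per formula unit = 2 Fe ÷ 1 = 2.0000.
FeO fraction = (2.0000 × 71.844) / 203.771 = 143.688/203.771 = 0.7051.

70.51 wt%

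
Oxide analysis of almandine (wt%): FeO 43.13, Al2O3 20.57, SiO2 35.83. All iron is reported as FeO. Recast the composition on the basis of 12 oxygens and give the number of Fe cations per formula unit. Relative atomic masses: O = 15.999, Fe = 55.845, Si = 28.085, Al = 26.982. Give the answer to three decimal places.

FeO: 43.13/71.844 = 0.60033 mol → 0.60033 mol Fe, 0.60033 mol O.
Al2O3: 20.57/101.961 = 0.20174 mol → 0.40348 mol Al, 0.60522 mol O.
SiO2: 35.83/60.083 = 0.59634 mol → 0.59634 mol Si, 1.19268 mol O.
Total oxygen = 2.39823 mol. Normalization factor = 12/2.39823 = 5.00369.
Fe per 12 O = 0.60033 × 5.00369 = 3.004.

3.004 Fe apfu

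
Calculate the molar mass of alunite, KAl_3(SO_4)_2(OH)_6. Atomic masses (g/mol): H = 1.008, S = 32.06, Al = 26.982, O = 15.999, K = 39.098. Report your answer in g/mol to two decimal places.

M = 1*39.098 + 3*26.982 + 2*32.06 + 14*15.999 + 6*1.008

414.20 g/mol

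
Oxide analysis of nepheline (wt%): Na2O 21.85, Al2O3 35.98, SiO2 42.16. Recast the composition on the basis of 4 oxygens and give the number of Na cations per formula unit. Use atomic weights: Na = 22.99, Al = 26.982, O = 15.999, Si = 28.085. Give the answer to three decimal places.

1.002 Na apfu

Na2O (M=61.979): mol = 0.35254; Na = 0.70508, O = 0.35254.
Al2O3 (M=101.961): mol = 0.35288; Al = 0.70576, O = 1.05864.
SiO2 (M=60.083): mol = 0.70170; Si = 0.70170, O = 1.40340.
ΣO = 2.81458; factor = 4/ΣO = 1.42117.
Na apfu = 0.70508 × 1.42117 = 1.002.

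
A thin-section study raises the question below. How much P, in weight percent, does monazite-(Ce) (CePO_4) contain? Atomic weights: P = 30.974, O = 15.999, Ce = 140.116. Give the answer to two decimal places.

M(CePO_4) = 235.086 g/mol.
P contributes 1 × 30.974 = 30.974 g per mole.
30.974/235.086 = 0.1318 → 13.18%.

13.18 weight percent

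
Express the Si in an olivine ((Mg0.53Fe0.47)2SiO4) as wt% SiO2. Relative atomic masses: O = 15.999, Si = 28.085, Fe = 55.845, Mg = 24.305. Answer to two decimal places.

Formula mass = 170.339 g/mol.
1 Si → 1.0000 mol SiO2 per formula unit; M(SiO2) = 60.083, so SiO2 mass = 60.083 g.
60.083/170.339 × 100 = 35.27 wt%.

35.27 wt%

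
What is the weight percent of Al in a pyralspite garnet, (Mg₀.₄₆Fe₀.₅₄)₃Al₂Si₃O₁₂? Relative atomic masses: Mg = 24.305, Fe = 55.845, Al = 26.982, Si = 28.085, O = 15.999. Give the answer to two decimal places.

Formula mass = 1.38·24.305 + 1.62·55.845 + 2·26.982 + 3·28.085 + 12·15.999 = 454.217 g/mol, of which 53.964 g is Al.
So Al makes up 53.964/454.217 = 0.1188 of the mass, i.e. 11.88%.

11.88 wt%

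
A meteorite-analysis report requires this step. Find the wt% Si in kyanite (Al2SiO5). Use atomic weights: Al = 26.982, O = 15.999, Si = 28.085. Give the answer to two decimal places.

17.33 wt%

Molar mass of Al2SiO5: 2×26.982 + 1×28.085 + 5×15.999 = 162.044 g/mol.
Mass of Si per formula unit: 1 × 28.085 = 28.085 g.
Weight fraction Si = 28.085 / 162.044 = 0.1733.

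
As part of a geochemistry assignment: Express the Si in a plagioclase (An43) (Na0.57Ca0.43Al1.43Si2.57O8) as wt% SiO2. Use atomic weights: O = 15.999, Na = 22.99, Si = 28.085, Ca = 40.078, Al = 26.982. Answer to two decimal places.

Molar mass of Na0.57Ca0.43Al1.43Si2.57O8 = 0.57·22.99 + 0.43·40.078 + 1.43·26.982 + 2.57·28.085 + 8·15.999 = 269.093 g/mol.
Each formula unit contains 2.57 Si, equivalent to 2.57/1 = 2.5700 mol SiO2.
M(SiO2) = 1×28.085 + 2×15.999 = 60.083 g/mol.
Mass of SiO2 per formula unit = 2.5700 × 60.083 = 154.413 g.
SiO2 wt% = 154.413 / 269.093 × 100 = 57.38%.

57.38 wt%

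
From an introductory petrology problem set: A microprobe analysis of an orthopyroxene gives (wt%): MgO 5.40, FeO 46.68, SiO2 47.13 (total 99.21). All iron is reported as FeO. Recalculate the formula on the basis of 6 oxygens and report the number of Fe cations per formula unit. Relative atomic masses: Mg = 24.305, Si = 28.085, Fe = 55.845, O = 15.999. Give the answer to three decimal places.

1.657 Fe apfu

MgO (M=40.304): mol = 0.13398; Mg = 0.13398, O = 0.13398.
FeO (M=71.844): mol = 0.64974; Fe = 0.64974, O = 0.64974.
SiO2 (M=60.083): mol = 0.78441; Si = 0.78441, O = 1.56882.
ΣO = 2.35254; factor = 6/ΣO = 2.55043.
Fe apfu = 0.64974 × 2.55043 = 1.657.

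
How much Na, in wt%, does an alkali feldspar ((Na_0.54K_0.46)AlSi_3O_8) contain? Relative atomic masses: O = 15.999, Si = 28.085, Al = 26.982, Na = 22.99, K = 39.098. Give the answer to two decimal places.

M((Na_0.54K_0.46)AlSi_3O_8) = 269.629 g/mol.
Na contributes 0.54 × 22.99 = 12.415 g per mole.
12.415/269.629 = 0.0460 → 4.60%.

4.60 wt%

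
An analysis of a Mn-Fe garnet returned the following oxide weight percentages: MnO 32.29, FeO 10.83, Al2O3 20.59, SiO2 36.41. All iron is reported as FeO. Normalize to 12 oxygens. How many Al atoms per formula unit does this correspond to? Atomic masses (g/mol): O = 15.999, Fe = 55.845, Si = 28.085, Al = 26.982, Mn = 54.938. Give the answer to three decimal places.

2.000 Al apfu

MnO: 32.29/70.937 = 0.45519 mol → 0.45519 mol Mn, 0.45519 mol O.
FeO: 10.83/71.844 = 0.15074 mol → 0.15074 mol Fe, 0.15074 mol O.
Al2O3: 20.59/101.961 = 0.20194 mol → 0.40388 mol Al, 0.60582 mol O.
SiO2: 36.41/60.083 = 0.60600 mol → 0.60600 mol Si, 1.21200 mol O.
Total oxygen = 2.42375 mol. Normalization factor = 12/2.42375 = 4.95101.
Al per 12 O = 0.40388 × 4.95101 = 2.000.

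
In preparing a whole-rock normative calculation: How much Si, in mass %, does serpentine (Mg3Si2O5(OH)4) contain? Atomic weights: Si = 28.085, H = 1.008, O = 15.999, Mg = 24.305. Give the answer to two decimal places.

20.27 mass %

Molar mass of Mg3Si2O5(OH)4: 3×24.305 + 2×28.085 + 9×15.999 + 4×1.008 = 277.108 g/mol.
Mass of Si per formula unit: 2 × 28.085 = 56.170 g.
Weight fraction Si = 56.170 / 277.108 = 0.2027.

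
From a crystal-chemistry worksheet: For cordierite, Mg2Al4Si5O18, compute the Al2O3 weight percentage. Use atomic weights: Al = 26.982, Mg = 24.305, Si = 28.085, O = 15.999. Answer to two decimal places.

34.86 wt%

M(Mg2Al4Si5O18) = 584.945 g/mol; M(Al2O3) = 101.961 g/mol.
Moles Al2O3 per formula unit = 4 Al ÷ 2 = 2.0000.
Al2O3 fraction = (2.0000 × 101.961) / 584.945 = 203.922/584.945 = 0.3486.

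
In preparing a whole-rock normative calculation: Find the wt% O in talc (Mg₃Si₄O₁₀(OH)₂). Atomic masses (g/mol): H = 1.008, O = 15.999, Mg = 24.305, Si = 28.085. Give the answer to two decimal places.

50.62 weight percent

Formula mass = 3*24.305 + 4*28.085 + 12*15.999 + 2*1.008 = 379.259 g/mol, of which 191.988 g is O.
So O makes up 191.988/379.259 = 0.5062 of the mass, i.e. 50.62%.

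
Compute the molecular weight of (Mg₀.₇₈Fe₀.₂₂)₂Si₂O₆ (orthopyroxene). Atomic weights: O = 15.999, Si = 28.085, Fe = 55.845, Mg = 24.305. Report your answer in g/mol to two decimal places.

The formula mass is the sum 1.56·24.305 + 0.44·55.845 + 2·28.085 + 6·15.999.

214.65 g/mol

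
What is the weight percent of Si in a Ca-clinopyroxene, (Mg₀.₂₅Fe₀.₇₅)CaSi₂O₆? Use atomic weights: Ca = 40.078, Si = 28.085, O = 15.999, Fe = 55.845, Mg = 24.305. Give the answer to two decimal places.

M((Mg₀.₂₅Fe₀.₇₅)CaSi₂O₆) = 240.202 g/mol.
Si contributes 2 × 28.085 = 56.170 g per mole.
56.170/240.202 = 0.2338 → 23.38%.

23.38 mass %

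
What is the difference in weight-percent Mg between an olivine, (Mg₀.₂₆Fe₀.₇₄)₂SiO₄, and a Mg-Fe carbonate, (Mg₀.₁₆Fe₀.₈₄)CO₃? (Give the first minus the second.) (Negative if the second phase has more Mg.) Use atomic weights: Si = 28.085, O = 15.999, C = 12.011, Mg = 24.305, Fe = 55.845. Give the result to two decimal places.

First mineral: 12.639 g Mg in 187.370 g formula = 6.75 wt% Mg.
Second mineral: 3.889 g Mg in 110.807 g formula = 3.51 wt% Mg.
6.75% − 3.51% gives a difference of 3.24 percentage points.

3.24 percentage points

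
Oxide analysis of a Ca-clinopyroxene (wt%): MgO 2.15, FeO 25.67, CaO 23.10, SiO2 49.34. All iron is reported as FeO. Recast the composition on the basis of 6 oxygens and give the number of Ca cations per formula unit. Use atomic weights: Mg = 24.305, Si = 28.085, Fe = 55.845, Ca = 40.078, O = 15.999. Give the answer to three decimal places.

1.003 Ca apfu

MgO (M=40.304): mol = 0.05334; Mg = 0.05334, O = 0.05334.
FeO (M=71.844): mol = 0.35730; Fe = 0.35730, O = 0.35730.
CaO (M=56.077): mol = 0.41193; Ca = 0.41193, O = 0.41193.
SiO2 (M=60.083): mol = 0.82120; Si = 0.82120, O = 1.64240.
ΣO = 2.46497; factor = 6/ΣO = 2.43411.
Ca apfu = 0.41193 × 2.43411 = 1.003.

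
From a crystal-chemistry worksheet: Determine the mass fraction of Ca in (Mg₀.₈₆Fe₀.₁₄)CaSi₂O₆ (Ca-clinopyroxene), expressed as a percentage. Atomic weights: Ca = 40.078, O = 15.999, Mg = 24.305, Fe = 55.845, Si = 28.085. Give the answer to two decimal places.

18.14 mass %

M((Mg₀.₈₆Fe₀.₁₄)CaSi₂O₆) = 220.963 g/mol.
Ca contributes 1 × 40.078 = 40.078 g per mole.
40.078/220.963 = 0.1814 → 18.14%.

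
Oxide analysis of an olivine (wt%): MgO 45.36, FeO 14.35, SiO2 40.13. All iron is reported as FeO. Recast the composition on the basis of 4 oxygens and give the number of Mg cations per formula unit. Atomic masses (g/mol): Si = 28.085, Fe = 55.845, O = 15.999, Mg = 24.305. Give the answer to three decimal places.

1.692 Mg apfu

MgO: 45.36/40.304 = 1.12545 mol → 1.12545 mol Mg, 1.12545 mol O.
FeO: 14.35/71.844 = 0.19974 mol → 0.19974 mol Fe, 0.19974 mol O.
SiO2: 40.13/60.083 = 0.66791 mol → 0.66791 mol Si, 1.33582 mol O.
Total oxygen = 2.66101 mol. Normalization factor = 4/2.66101 = 1.50319.
Mg per 4 O = 1.12545 × 1.50319 = 1.692.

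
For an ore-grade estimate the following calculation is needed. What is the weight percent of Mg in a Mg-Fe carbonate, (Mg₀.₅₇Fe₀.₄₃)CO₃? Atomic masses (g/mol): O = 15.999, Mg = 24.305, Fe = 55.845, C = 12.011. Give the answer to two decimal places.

14.15 wt%

M((Mg₀.₅₇Fe₀.₄₃)CO₃) = 97.875 g/mol.
Mg contributes 0.57 × 24.305 = 13.854 g per mole.
13.854/97.875 = 0.1415 → 14.15%.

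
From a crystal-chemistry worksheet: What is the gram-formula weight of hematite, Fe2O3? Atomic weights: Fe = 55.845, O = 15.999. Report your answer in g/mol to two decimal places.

Fe: 2 × 55.845 = 111.6900
O: 3 × 15.999 = 47.9970
Summing the contributions gives the formula mass.

159.69 g/mol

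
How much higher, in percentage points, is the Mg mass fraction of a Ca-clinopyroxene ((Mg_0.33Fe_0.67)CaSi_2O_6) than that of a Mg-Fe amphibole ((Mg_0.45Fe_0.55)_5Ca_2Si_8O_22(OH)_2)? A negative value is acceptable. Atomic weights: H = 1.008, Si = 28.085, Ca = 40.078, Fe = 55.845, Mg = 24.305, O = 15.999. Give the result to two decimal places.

-2.71 percentage points

First mineral: 8.021 g Mg in 237.679 g formula = 3.37 wt% Mg.
Second mineral: 54.686 g Mg in 899.088 g formula = 6.08 wt% Mg.
3.37% − 6.08% gives a difference of -2.71 percentage points.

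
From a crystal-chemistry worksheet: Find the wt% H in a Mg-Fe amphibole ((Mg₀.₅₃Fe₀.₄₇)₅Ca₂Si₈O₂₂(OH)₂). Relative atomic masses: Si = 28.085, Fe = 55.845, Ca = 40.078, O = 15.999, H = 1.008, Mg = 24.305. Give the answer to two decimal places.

Molar mass of (Mg₀.₅₃Fe₀.₄₇)₅Ca₂Si₈O₂₂(OH)₂: 2.65·24.305 + 2.35·55.845 + 2·40.078 + 8·28.085 + 24·15.999 + 2·1.008 = 886.472 g/mol.
Mass of H per formula unit: 2 × 1.008 = 2.016 g.
Weight fraction H = 2.016 / 886.472 = 0.0023.

0.23 mass %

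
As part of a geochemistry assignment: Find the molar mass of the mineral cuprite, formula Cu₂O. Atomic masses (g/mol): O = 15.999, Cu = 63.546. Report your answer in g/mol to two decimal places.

M = 2·63.546 + 1·15.999

143.09 g/mol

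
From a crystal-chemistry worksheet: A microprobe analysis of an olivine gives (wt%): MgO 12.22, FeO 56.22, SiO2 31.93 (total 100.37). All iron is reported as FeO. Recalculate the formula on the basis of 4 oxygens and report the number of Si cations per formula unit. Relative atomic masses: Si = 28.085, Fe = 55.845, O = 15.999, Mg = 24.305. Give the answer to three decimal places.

0.989 Si apfu

MgO: 12.22/40.304 = 0.30320 mol → 0.30320 mol Mg, 0.30320 mol O.
FeO: 56.22/71.844 = 0.78253 mol → 0.78253 mol Fe, 0.78253 mol O.
SiO2: 31.93/60.083 = 0.53143 mol → 0.53143 mol Si, 1.06286 mol O.
Total oxygen = 2.14859 mol. Normalization factor = 4/2.14859 = 1.86169.
Si per 4 O = 0.53143 × 1.86169 = 0.989.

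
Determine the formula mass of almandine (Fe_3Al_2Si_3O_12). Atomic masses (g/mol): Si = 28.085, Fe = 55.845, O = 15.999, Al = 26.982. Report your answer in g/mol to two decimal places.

M = 3·55.845 + 2·26.982 + 3·28.085 + 12·15.999

497.74 g/mol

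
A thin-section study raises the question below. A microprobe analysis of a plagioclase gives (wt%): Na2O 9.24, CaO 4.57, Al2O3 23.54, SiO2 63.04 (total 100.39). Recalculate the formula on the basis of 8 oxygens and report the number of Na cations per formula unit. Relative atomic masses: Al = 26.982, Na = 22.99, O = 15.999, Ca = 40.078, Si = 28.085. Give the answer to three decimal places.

0.789 Na apfu

9.24 wt% Na2O ÷ 61.979 g/mol = 0.14908 mol, giving 0.29816 Na and 0.14908 O.
4.57 wt% CaO ÷ 56.077 g/mol = 0.08150 mol, giving 0.08150 Ca and 0.08150 O.
23.54 wt% Al2O3 ÷ 101.961 g/mol = 0.23087 mol, giving 0.46174 Al and 0.69261 O.
63.04 wt% SiO2 ÷ 60.083 g/mol = 1.04922 mol, giving 1.04922 Si and 2.09844 O.
Oxygen sums to 3.02163; scaling by 8/3.02163 = 2.64758 puts the formula on 8 O.
Na: 0.29816 × 2.64758 = 0.789 atoms per formula unit.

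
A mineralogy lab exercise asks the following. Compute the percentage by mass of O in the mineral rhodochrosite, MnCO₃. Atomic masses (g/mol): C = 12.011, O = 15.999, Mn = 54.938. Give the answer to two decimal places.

M(MnCO₃) = 114.946 g/mol.
O contributes 3 × 15.999 = 47.997 g per mole.
47.997/114.946 = 0.4176 → 41.76%.

41.76 wt%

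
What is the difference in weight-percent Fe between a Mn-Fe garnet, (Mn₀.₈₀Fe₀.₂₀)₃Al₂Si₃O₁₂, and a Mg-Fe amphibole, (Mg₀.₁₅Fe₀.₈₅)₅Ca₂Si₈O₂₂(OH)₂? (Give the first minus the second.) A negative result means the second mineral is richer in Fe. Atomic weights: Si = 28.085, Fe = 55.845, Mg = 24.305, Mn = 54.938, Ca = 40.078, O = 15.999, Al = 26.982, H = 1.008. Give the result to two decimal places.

First mineral: 33.507 g Fe in 495.565 g formula = 6.76 wt% Fe.
Second mineral: 237.341 g Fe in 946.398 g formula = 25.08 wt% Fe.
6.76% − 25.08% gives a difference of -18.32 percentage points.

-18.32 percentage points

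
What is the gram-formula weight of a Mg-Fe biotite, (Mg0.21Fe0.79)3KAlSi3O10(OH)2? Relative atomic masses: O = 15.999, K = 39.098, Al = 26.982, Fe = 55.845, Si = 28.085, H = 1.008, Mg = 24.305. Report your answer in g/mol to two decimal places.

M = 0.63·24.305 + 2.37·55.845 + 1·39.098 + 1·26.982 + 3·28.085 + 12·15.999 + 2·1.008

492.00 g/mol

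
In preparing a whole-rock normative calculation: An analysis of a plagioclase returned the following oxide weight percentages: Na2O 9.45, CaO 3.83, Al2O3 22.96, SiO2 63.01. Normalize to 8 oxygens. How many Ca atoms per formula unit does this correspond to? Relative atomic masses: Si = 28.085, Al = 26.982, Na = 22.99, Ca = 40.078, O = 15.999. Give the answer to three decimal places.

0.183 Ca apfu

9.45 wt% Na2O ÷ 61.979 g/mol = 0.15247 mol, giving 0.30494 Na and 0.15247 O.
3.83 wt% CaO ÷ 56.077 g/mol = 0.06830 mol, giving 0.06830 Ca and 0.06830 O.
22.96 wt% Al2O3 ÷ 101.961 g/mol = 0.22518 mol, giving 0.45036 Al and 0.67554 O.
63.01 wt% SiO2 ÷ 60.083 g/mol = 1.04872 mol, giving 1.04872 Si and 2.09744 O.
Oxygen sums to 2.99375; scaling by 8/2.99375 = 2.67223 puts the formula on 8 O.
Ca: 0.06830 × 2.67223 = 0.183 atoms per formula unit.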